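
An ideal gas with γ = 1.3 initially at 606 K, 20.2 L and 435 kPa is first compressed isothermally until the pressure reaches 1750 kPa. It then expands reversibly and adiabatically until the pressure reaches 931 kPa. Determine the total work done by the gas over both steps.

-8260 J

n = P₁V₁/(RT₁) = 435×20.2/(8.314×606) = 1.74 mol.
Step 1 — Isothermal: T stays 606 K; PV = const ⇒ V₂ = 5.02 L, P₂ = 1750 kPa.
ΔU = 0 (ideal gas, T constant).
W = nRT ln(V₂/V₁) = 1.74×8.314×606×ln(0.249) = -12200 J.
Q = ΔU + W = -12200 J.
State after step 1: P = 1750 kPa, V = 5.02 L, T = 606 K.
Step 2 — Adiabatic: T₂/T₁ = (P₂/P₁)^((γ−1)/γ) ⇒ T₂ = 606×(0.532)^0.231 = 524 K; V₂ = 8.16 L.
ΔU = nCvΔT = 1.74×27.7×(524−606) = -3970 J.
Q = 0 for an adiabatic process, so W = −ΔU = 3970 J.
Net over both steps: W = -8260 J, Q = -12200 J, ΔU = -3970 J.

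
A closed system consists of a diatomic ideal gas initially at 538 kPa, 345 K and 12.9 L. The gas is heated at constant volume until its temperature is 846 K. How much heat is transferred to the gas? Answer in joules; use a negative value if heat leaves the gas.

25200 J

n = P₁V₁/(RT₁) = 538×12.9/(8.314×345) = 2.42 mol.
Isochoric: V stays 12.9 L; P/T = const ⇒ T₂ = 846 K, P₂ = 1320 kPa.
W = 0 (no volume change).
ΔU = nCvΔT = 2.42×20.8×(846−345) = 25200 J.
Q = ΔU = 25200 J.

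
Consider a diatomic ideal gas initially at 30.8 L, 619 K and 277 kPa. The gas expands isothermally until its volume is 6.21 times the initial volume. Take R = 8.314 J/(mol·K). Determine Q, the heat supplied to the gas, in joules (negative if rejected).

n = P₁V₁/(RT₁) = 277×30.8/(8.314×619) = 1.66 mol.
Isothermal: T stays 619 K; PV = const ⇒ V₂ = 191 L, P₂ = 44.6 kPa.
ΔU = 0 (ideal gas, T constant).
W = nRT ln(V₂/V₁) = 1.66×8.314×619×ln(6.21) = 15600 J.
Q = ΔU + W = 15600 J.

15600 J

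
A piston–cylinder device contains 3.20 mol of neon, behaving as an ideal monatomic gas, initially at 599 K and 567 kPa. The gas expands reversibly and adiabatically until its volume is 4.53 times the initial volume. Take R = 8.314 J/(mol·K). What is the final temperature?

219 K

V₁ = nRT₁/P₁ = 3.20×8.314×599/567 = 28.1 L.
Adiabatic: TV^(γ−1) = const ⇒ T₂ = 599×(0.221)^0.667 = 219 K; PV^γ = const ⇒ P₂ = 45.7 kPa.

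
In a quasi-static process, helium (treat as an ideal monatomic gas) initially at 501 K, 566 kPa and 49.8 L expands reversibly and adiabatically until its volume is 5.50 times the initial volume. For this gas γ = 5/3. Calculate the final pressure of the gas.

33.0 kPa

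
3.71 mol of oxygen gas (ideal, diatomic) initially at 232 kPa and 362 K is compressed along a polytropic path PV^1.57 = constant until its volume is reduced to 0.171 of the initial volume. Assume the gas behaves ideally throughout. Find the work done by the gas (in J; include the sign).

V₁ = nRT₁/P₁ = 3.71×8.314×362/232 = 48.1 L.
Polytropic n=1.57: T₂ = T₁(V₁/V₂)^(n−1) = 362×(5.85)^0.57 = 991 K; P₂ = P₁(V₁/V₂)^n = 3710 kPa.
W = (P₁V₁−P₂V₂)/(n−1) = (232×48.1−3710×8.23)/0.57 = -34000 J.

-34000 J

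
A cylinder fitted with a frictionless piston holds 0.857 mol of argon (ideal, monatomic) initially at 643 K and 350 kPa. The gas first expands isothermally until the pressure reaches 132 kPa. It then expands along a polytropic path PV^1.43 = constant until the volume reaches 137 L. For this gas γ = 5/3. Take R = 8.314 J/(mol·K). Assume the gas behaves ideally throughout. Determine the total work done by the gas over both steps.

9220 J

V₁ = nRT₁/P₁ = 0.857×8.314×643/350 = 13.1 L.
Step 1 — Isothermal: T stays 643 K; PV = const ⇒ V₂ = 34.7 L, P₂ = 132 kPa.
ΔU = 0 (ideal gas, T constant).
W = nRT ln(V₂/V₁) = 0.857×8.314×643×ln(2.65) = 4470 J.
Q = ΔU + W = 4470 J.
State after step 1: P = 132 kPa, V = 34.7 L, T = 643 K.
Step 2 — Polytropic n=1.43: T₂ = T₁(V₁/V₂)^(n−1) = 643×(0.253)^0.43 = 356 K; P₂ = P₁(V₁/V₂)^n = 18.5 kPa.
W = (P₁V₁−P₂V₂)/(n−1) = (132×34.7−18.5×137)/0.43 = 4750 J.
ΔU = nCvΔT = 0.857×12.5×(356−643) = -3060 J.
Q = ΔU + W = 1690 J.
Net over both steps: W = 9220 J, Q = 6150 J, ΔU = -3060 J.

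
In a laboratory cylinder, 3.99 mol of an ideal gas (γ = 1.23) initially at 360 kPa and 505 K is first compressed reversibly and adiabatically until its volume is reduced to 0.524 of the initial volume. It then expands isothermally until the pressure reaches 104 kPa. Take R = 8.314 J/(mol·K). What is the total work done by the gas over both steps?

V₁ = nRT₁/P₁ = 3.99×8.314×505/360 = 46.5 L.
Step 1 — Adiabatic: TV^(γ−1) = const ⇒ T₂ = 505×(1.91)^0.230 = 586 K; PV^γ = const ⇒ P₂ = 797 kPa.
ΔU = nCvΔT = 3.99×36.1×(586−505) = 11700 J.
Q = 0 for an adiabatic process, so W = −ΔU = -11700 J.
State after step 1: P = 797 kPa, V = 24.4 L, T = 586 K.
Step 2 — Isothermal: T stays 586 K; PV = const ⇒ V₂ = 187 L, P₂ = 104 kPa.
ΔU = 0 (ideal gas, T constant).
W = nRT ln(V₂/V₁) = 3.99×8.314×586×ln(7.66) = 39600 J.
Q = ΔU + W = 39600 J.
Net over both steps: W = 27900 J, Q = 39600 J, ΔU = 11700 J.

27900 J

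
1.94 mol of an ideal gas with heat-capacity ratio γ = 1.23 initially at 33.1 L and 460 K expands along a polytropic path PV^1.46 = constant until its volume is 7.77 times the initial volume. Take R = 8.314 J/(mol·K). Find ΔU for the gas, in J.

-19700 J

P₁ = nRT₁/V₁ = 1.94×8.314×460/33.1 = 224 kPa.
Polytropic n=1.46: T₂ = T₁(V₁/V₂)^(n−1) = 460×(0.129)^0.46 = 179 K; P₂ = P₁(V₁/V₂)^n = 11.2 kPa.
For an ideal gas ΔU = nCvΔT with Cv = R/(γ−1) = 36.1 J/(mol·K).
ΔU = 1.94×36.1×(179−460) = -19700 J.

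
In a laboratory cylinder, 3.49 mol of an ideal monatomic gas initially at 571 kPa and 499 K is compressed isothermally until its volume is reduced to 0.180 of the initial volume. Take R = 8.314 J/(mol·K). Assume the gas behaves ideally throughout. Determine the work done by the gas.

V₁ = nRT₁/P₁ = 3.49×8.314×499/571 = 25.4 L.
Isothermal: T stays 499 K; PV = const ⇒ V₂ = 4.56 L, P₂ = 3170 kPa.
W = nRT ln(V₂/V₁) = 3.49×8.314×499×ln(0.180) = -24800 J.

-24800 J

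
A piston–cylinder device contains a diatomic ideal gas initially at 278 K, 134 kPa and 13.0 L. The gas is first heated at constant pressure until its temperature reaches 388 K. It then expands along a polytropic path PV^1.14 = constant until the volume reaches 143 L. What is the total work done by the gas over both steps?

5050 J

n = P₁V₁/(RT₁) = 134×13.0/(8.314×278) = 0.754 mol.
Step 1 — Isobaric: P stays 134 kPa; V/T = const ⇒ T₂ = 388 K, V₂ = 18.1 L.
W = PΔV = 134×(18.1−13.0) kPa·L = 689 J.
ΔU = nCvΔT = 0.754×20.8×(388−278) = 1720 J.
Q = ΔU + W = nCpΔT = 2410 J.
State after step 1: P = 134 kPa, V = 18.1 L, T = 388 K.
Step 2 — Polytropic n=1.14: T₂ = T₁(V₁/V₂)^(n−1) = 388×(0.127)^0.14 = 291 K; P₂ = P₁(V₁/V₂)^n = 12.7 kPa.
W = (P₁V₁−P₂V₂)/(n−1) = (134×18.1−12.7×143)/0.14 = 4360 J.
ΔU = nCvΔT = 0.754×20.8×(291−388) = -1530 J.
Q = ΔU + W = 2830 J.
Net over both steps: W = 5050 J, Q = 5250 J, ΔU = 198 J.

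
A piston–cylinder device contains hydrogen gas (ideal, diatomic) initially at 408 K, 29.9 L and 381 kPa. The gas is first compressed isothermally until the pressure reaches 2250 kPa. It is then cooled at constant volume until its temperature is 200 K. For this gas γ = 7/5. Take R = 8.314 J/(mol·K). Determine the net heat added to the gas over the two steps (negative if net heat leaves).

-34700 J

n = P₁V₁/(RT₁) = 381×29.9/(8.314×408) = 3.36 mol.
Step 1 — Isothermal: T stays 408 K; PV = const ⇒ V₂ = 5.06 L, P₂ = 2250 kPa.
ΔU = 0 (ideal gas, T constant).
W = nRT ln(V₂/V₁) = 3.36×8.314×408×ln(0.169) = -20200 J.
Q = ΔU + W = -20200 J.
State after step 1: P = 2250 kPa, V = 5.06 L, T = 408 K.
Step 2 — Isochoric: V stays 5.06 L; P/T = const ⇒ T₂ = 200 K, P₂ = 1100 kPa.
W = 0 (no volume change).
ΔU = nCvΔT = 3.36×20.8×(200−408) = -14500 J.
Q = ΔU = -14500 J.
Net over both steps: W = -20200 J, Q = -34700 J, ΔU = -14500 J.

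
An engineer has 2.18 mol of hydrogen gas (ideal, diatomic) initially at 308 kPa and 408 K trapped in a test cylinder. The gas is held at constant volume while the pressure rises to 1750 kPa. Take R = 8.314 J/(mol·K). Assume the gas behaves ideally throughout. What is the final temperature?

V₁ = nRT₁/P₁ = 2.18×8.314×408/308 = 24.0 L.
Isochoric: V stays 24.0 L; P/T = const ⇒ T₂ = 2320 K, P₂ = 1750 kPa.

2320 K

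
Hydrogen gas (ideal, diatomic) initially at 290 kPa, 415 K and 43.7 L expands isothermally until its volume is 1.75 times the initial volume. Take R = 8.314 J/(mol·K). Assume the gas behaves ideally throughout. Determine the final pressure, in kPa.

166 kPa

Isothermal: T stays 415 K; PV = const ⇒ V₂ = 76.5 L, P₂ = 166 kPa.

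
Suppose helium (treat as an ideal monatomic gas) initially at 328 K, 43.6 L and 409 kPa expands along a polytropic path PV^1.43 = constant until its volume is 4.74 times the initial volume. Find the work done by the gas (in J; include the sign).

n = P₁V₁/(RT₁) = 409×43.6/(8.314×328) = 6.54 mol.
Polytropic n=1.43: T₂ = T₁(V₁/V₂)^(n−1) = 328×(0.211)^0.43 = 168 K; P₂ = P₁(V₁/V₂)^n = 44.2 kPa.
W = (P₁V₁−P₂V₂)/(n−1) = (409×43.6−44.2×207)/0.43 = 20200 J.

20200 J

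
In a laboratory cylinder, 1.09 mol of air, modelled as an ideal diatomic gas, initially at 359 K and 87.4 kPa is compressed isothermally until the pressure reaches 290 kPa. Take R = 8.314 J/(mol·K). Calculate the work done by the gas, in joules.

V₁ = nRT₁/P₁ = 1.09×8.314×359/87.4 = 37.2 L.
Isothermal: T stays 359 K; PV = const ⇒ V₂ = 11.2 L, P₂ = 290 kPa.
W = nRT ln(V₂/V₁) = 1.09×8.314×359×ln(0.301) = -3900 J.

-3900 J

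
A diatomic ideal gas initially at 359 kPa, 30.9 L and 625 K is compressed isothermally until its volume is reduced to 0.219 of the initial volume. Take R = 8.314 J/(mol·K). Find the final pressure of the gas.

Isothermal: T stays 625 K; PV = const ⇒ V₂ = 6.77 L, P₂ = 1640 kPa.

1640 kPa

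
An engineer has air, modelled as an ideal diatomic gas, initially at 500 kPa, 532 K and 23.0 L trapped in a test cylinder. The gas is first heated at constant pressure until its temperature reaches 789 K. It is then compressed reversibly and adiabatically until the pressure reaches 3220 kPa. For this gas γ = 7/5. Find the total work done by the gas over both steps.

n = P₁V₁/(RT₁) = 500×23.0/(8.314×532) = 2.60 mol.
Step 1 — Isobaric: P stays 500 kPa; V/T = const ⇒ T₂ = 789 K, V₂ = 34.1 L.
W = PΔV = 500×(34.1−23.0) kPa·L = 5560 J.
ΔU = nCvΔT = 2.60×20.8×(789−532) = 13900 J.
Q = ΔU + W = nCpΔT = 19400 J.
State after step 1: P = 500 kPa, V = 34.1 L, T = 789 K.
Step 2 — Adiabatic: T₂/T₁ = (P₂/P₁)^((γ−1)/γ) ⇒ T₂ = 789×(6.44)^0.286 = 1340 K; V₂ = 9.02 L.
ΔU = nCvΔT = 2.60×20.8×(1340−789) = 30000 J.
Q = 0 for an adiabatic process, so W = −ΔU = -30000 J.
Net over both steps: W = -24400 J, Q = 19400 J, ΔU = 43800 J.

-24400 J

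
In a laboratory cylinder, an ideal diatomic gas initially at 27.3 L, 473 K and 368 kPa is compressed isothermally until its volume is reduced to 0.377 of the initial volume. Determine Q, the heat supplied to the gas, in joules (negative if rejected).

n = P₁V₁/(RT₁) = 368×27.3/(8.314×473) = 2.55 mol.
Isothermal: T stays 473 K; PV = const ⇒ V₂ = 10.3 L, P₂ = 976 kPa.
ΔU = 0 (ideal gas, T constant).
W = nRT ln(V₂/V₁) = 2.55×8.314×473×ln(0.377) = -9800 J.
Q = ΔU + W = -9800 J.

-9800 J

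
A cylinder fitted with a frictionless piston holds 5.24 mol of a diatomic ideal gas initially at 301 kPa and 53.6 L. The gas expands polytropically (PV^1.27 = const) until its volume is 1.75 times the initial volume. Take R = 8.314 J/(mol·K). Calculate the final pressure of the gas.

T₁ = P₁V₁/(nR) = 301×53.6/(5.24×8.314) = 370 K.
Polytropic n=1.27: T₂ = T₁(V₁/V₂)^(n−1) = 370×(0.571)^0.27 = 318 K; P₂ = P₁(V₁/V₂)^n = 148 kPa.

148 kPa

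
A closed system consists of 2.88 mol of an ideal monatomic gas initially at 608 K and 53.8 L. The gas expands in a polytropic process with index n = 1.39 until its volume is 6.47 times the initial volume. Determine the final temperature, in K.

294 K

P₁ = nRT₁/V₁ = 2.88×8.314×608/53.8 = 271 kPa.
Polytropic n=1.39: T₂ = T₁(V₁/V₂)^(n−1) = 608×(0.155)^0.39 = 294 K; P₂ = P₁(V₁/V₂)^n = 20.2 kPa.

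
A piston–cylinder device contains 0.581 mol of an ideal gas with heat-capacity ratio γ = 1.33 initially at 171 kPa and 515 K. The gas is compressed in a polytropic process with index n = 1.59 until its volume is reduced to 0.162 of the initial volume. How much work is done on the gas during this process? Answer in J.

V₁ = nRT₁/P₁ = 0.581×8.314×515/171 = 14.5 L.
Polytropic n=1.59: T₂ = T₁(V₁/V₂)^(n−1) = 515×(6.17)^0.59 = 1510 K; P₂ = P₁(V₁/V₂)^n = 3090 kPa.
W = (P₁V₁−P₂V₂)/(n−1) = (171×14.5−3090×2.36)/0.59 = -8120 J.
Work done on the gas = −W_by = 8120 J.

8120 J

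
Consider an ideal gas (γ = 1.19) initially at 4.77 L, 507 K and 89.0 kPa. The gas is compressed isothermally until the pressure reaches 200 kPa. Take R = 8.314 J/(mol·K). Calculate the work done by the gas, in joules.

-344 J

n = P₁V₁/(RT₁) = 89.0×4.77/(8.314×507) = 0.101 mol.
Isothermal: T stays 507 K; PV = const ⇒ V₂ = 2.12 L, P₂ = 200 kPa.
W = nRT ln(V₂/V₁) = 0.101×8.314×507×ln(0.445) = -344 J.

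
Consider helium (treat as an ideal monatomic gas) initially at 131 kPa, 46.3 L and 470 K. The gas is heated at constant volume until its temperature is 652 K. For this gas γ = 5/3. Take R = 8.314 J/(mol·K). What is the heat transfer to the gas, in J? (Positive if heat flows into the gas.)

3520 J

n = P₁V₁/(RT₁) = 131×46.3/(8.314×470) = 1.55 mol.
Isochoric: V stays 46.3 L; P/T = const ⇒ T₂ = 652 K, P₂ = 182 kPa.
W = 0 (no volume change).
ΔU = nCvΔT = 1.55×12.5×(652−470) = 3520 J.
Q = ΔU = 3520 J.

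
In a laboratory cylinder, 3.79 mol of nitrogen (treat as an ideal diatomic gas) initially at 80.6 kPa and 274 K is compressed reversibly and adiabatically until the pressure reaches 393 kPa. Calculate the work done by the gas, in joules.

-12400 J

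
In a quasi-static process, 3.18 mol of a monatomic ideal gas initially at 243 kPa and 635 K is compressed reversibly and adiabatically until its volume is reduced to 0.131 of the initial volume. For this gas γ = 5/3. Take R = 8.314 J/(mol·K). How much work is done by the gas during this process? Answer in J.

-72400 J

V₁ = nRT₁/P₁ = 3.18×8.314×635/243 = 69.1 L.
Adiabatic: TV^(γ−1) = const ⇒ T₂ = 635×(7.63)^0.667 = 2460 K; PV^γ = const ⇒ P₂ = 7190 kPa.
ΔU = nCvΔT = 3.18×12.5×(2460−635) = 72400 J.
Q = 0 for an adiabatic process, so W = −ΔU = -72400 J.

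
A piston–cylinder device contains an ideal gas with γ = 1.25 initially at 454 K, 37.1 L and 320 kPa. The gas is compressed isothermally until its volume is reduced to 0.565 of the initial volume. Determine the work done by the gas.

-6780 J

n = P₁V₁/(RT₁) = 320×37.1/(8.314×454) = 3.15 mol.
Isothermal: T stays 454 K; PV = const ⇒ V₂ = 21.0 L, P₂ = 566 kPa.
W = nRT ln(V₂/V₁) = 3.15×8.314×454×ln(0.565) = -6780 J.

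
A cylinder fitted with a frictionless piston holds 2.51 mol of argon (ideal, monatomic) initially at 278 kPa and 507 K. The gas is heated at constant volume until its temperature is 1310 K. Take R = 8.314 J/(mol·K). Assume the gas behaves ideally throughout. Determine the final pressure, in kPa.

V₁ = nRT₁/P₁ = 2.51×8.314×507/278 = 38.1 L.
Isochoric: V stays 38.1 L; P/T = const ⇒ T₂ = 1310 K, P₂ = 718 kPa.

718 kPa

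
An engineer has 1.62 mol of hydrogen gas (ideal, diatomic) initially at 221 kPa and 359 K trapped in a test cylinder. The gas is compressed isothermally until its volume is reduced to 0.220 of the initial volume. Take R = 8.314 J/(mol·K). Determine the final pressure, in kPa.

1000 kPa

V₁ = nRT₁/P₁ = 1.62×8.314×359/221 = 21.9 L.
Isothermal: T stays 359 K; PV = const ⇒ V₂ = 4.81 L, P₂ = 1000 kPa.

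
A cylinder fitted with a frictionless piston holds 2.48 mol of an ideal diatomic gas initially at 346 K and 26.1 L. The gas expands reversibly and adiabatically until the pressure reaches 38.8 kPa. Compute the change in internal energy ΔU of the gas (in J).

P₁ = nRT₁/V₁ = 2.48×8.314×346/26.1 = 273 kPa.
Adiabatic: T₂/T₁ = (P₂/P₁)^((γ−1)/γ) ⇒ T₂ = 346×(0.142)^0.286 = 198 K; V₂ = 105 L.
For an ideal gas ΔU = nCvΔT with Cv = (5/2)R = 20.8 J/(mol·K).
ΔU = 2.48×20.8×(198−346) = -7630 J.

-7630 J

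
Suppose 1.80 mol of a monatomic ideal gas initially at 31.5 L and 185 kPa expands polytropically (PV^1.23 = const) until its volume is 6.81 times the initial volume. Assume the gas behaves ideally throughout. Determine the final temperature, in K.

250 K

T₁ = P₁V₁/(nR) = 185×31.5/(1.80×8.314) = 389 K.
Polytropic n=1.23: T₂ = T₁(V₁/V₂)^(n−1) = 389×(0.147)^0.23 = 250 K; P₂ = P₁(V₁/V₂)^n = 17.5 kPa.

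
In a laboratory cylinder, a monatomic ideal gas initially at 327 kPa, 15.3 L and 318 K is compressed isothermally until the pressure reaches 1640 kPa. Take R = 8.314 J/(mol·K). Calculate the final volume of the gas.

Isothermal: T stays 318 K; PV = const ⇒ V₂ = 3.05 L, P₂ = 1640 kPa.

3.05 L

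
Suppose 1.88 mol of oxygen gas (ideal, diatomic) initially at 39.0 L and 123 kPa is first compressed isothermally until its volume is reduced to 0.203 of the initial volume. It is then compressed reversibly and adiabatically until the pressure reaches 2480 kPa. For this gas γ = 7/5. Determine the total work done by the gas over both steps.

T₁ = P₁V₁/(nR) = 123×39.0/(1.88×8.314) = 307 K.
Step 1 — Isothermal: T stays 307 K; PV = const ⇒ V₂ = 7.92 L, P₂ = 606 kPa.
ΔU = 0 (ideal gas, T constant).
W = nRT ln(V₂/V₁) = 1.88×8.314×307×ln(0.203) = -7650 J.
Q = ΔU + W = -7650 J.
State after step 1: P = 606 kPa, V = 7.92 L, T = 307 K.
Step 2 — Adiabatic: T₂/T₁ = (P₂/P₁)^((γ−1)/γ) ⇒ T₂ = 307×(4.09)^0.286 = 459 K; V₂ = 2.89 L.
ΔU = nCvΔT = 1.88×20.8×(459−307) = 5950 J.
Q = 0 for an adiabatic process, so W = −ΔU = -5950 J.
Net over both steps: W = -13600 J, Q = -7650 J, ΔU = 5950 J.

-13600 J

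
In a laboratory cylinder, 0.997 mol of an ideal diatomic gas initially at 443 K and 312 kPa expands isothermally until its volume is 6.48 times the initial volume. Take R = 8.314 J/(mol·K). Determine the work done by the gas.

6860 J

V₁ = nRT₁/P₁ = 0.997×8.314×443/312 = 11.8 L.
Isothermal: T stays 443 K; PV = const ⇒ V₂ = 76.3 L, P₂ = 48.1 kPa.
W = nRT ln(V₂/V₁) = 0.997×8.314×443×ln(6.48) = 6860 J.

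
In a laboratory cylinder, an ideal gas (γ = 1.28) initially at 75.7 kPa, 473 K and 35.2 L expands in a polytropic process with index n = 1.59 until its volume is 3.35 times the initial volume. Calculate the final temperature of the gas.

232 K

Polytropic n=1.59: T₂ = T₁(V₁/V₂)^(n−1) = 473×(0.299)^0.59 = 232 K; P₂ = P₁(V₁/V₂)^n = 11.1 kPa.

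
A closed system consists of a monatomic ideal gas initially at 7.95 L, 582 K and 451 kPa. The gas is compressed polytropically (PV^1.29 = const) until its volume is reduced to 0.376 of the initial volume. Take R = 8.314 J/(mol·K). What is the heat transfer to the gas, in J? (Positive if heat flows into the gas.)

n = P₁V₁/(RT₁) = 451×7.95/(8.314×582) = 0.741 mol.
Polytropic n=1.29: T₂ = T₁(V₁/V₂)^(n−1) = 582×(2.66)^0.29 = 773 K; P₂ = P₁(V₁/V₂)^n = 1590 kPa.
W = (P₁V₁−P₂V₂)/(n−1) = (451×7.95−1590×2.99)/0.29 = -4060 J.
ΔU = nCvΔT = 0.741×12.5×(773−582) = 1760 J.
Q = ΔU + W = -2290 J.

-2290 J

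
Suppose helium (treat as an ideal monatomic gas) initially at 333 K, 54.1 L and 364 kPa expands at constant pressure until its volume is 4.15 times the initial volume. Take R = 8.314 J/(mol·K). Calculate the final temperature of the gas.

1380 K

Isobaric: P stays 364 kPa; V/T = const ⇒ T₂ = 1380 K, V₂ = 225 L.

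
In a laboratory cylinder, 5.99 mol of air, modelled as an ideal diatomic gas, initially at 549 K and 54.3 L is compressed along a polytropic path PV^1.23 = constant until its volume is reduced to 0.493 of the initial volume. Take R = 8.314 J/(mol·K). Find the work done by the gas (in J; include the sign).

P₁ = nRT₁/V₁ = 5.99×8.314×549/54.3 = 504 kPa.
Polytropic n=1.23: T₂ = T₁(V₁/V₂)^(n−1) = 549×(2.03)^0.23 = 646 K; P₂ = P₁(V₁/V₂)^n = 1200 kPa.
W = (P₁V₁−P₂V₂)/(n−1) = (504×54.3−1200×26.8)/0.23 = -21000 J.

-21000 J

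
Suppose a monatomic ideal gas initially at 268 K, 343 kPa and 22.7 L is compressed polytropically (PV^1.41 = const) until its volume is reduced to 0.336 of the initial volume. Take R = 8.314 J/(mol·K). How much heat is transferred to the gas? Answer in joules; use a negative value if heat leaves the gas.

-4120 J

n = P₁V₁/(RT₁) = 343×22.7/(8.314×268) = 3.49 mol.
Polytropic n=1.41: T₂ = T₁(V₁/V₂)^(n−1) = 268×(2.98)^0.41 = 419 K; P₂ = P₁(V₁/V₂)^n = 1600 kPa.
W = (P₁V₁−P₂V₂)/(n−1) = (343×22.7−1600×7.63)/0.41 = -10700 J.
ΔU = nCvΔT = 3.49×12.5×(419−268) = 6590 J.
Q = ΔU + W = -4120 J.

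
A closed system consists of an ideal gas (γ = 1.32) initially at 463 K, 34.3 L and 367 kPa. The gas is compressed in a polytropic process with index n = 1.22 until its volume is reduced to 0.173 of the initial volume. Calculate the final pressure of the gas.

3120 kPa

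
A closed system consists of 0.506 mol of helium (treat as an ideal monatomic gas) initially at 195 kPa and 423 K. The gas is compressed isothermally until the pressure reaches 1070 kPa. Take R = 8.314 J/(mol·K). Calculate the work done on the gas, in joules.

V₁ = nRT₁/P₁ = 0.506×8.314×423/195 = 9.13 L.
Isothermal: T stays 423 K; PV = const ⇒ V₂ = 1.66 L, P₂ = 1070 kPa.
W = nRT ln(V₂/V₁) = 0.506×8.314×423×ln(0.182) = -3030 J.
Work done on the gas = −W_by = 3030 J.

3030 J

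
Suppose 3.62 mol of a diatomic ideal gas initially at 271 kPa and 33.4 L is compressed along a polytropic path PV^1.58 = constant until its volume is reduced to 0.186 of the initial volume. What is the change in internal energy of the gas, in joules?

37400 J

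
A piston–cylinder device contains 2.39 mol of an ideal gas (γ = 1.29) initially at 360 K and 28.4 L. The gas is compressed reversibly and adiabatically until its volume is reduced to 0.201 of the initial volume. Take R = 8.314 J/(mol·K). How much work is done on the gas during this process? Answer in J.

14600 J

P₁ = nRT₁/V₁ = 2.39×8.314×360/28.4 = 252 kPa.
Adiabatic: TV^(γ−1) = const ⇒ T₂ = 360×(4.98)^0.290 = 573 K; PV^γ = const ⇒ P₂ = 2000 kPa.
ΔU = nCvΔT = 2.39×28.7×(573−360) = 14600 J.
Q = 0 for an adiabatic process, so W = −ΔU = -14600 J.
Work done on the gas = −W_by = 14600 J.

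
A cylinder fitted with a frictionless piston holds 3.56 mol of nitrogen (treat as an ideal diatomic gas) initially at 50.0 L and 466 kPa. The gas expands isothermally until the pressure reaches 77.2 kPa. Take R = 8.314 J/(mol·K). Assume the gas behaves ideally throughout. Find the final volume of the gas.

302 L

T₁ = P₁V₁/(nR) = 466×50.0/(3.56×8.314) = 787 K.
Isothermal: T stays 787 K; PV = const ⇒ V₂ = 302 L, P₂ = 77.2 kPa.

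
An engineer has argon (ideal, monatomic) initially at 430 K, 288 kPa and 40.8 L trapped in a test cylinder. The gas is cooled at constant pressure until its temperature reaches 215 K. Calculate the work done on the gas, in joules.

n = P₁V₁/(RT₁) = 288×40.8/(8.314×430) = 3.29 mol.
Isobaric: P stays 288 kPa; V/T = const ⇒ T₂ = 215 K, V₂ = 20.4 L.
W = PΔV = 288×(20.4−40.8) kPa·L = -5880 J.
Work done on the gas = −W_by = 5880 J.

5880 J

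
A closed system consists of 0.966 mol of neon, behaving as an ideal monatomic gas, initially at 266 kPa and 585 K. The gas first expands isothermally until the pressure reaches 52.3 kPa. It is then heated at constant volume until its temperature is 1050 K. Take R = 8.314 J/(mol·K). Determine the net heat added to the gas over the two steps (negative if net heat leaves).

V₁ = nRT₁/P₁ = 0.966×8.314×585/266 = 17.7 L.
Step 1 — Isothermal: T stays 585 K; PV = const ⇒ V₂ = 89.8 L, P₂ = 52.3 kPa.
ΔU = 0 (ideal gas, T constant).
W = nRT ln(V₂/V₁) = 0.966×8.314×585×ln(5.09) = 7640 J.
Q = ΔU + W = 7640 J.
State after step 1: P = 52.3 kPa, V = 89.8 L, T = 585 K.
Step 2 — Isochoric: V stays 89.8 L; P/T = const ⇒ T₂ = 1050 K, P₂ = 93.9 kPa.
W = 0 (no volume change).
ΔU = nCvΔT = 0.966×12.5×(1050−585) = 5600 J.
Q = ΔU = 5600 J.
Net over both steps: W = 7640 J, Q = 13200 J, ΔU = 5600 J.

13200 J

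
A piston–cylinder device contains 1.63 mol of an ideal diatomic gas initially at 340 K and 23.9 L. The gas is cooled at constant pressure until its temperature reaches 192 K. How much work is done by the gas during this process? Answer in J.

P₁ = nRT₁/V₁ = 1.63×8.314×340/23.9 = 193 kPa.
Isobaric: P stays 193 kPa; V/T = const ⇒ T₂ = 192 K, V₂ = 13.5 L.
W = PΔV = 193×(13.5−23.9) kPa·L = -2010 J.

-2010 J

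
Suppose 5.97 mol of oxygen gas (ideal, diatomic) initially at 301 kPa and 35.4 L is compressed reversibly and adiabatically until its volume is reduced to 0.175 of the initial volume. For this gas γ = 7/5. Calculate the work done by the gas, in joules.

T₁ = P₁V₁/(nR) = 301×35.4/(5.97×8.314) = 215 K.
Adiabatic: TV^(γ−1) = const ⇒ T₂ = 215×(5.71)^0.400 = 431 K; PV^γ = const ⇒ P₂ = 3450 kPa.
ΔU = nCvΔT = 5.97×20.8×(431−215) = 26900 J.
Q = 0 for an adiabatic process, so W = −ΔU = -26900 J.

-26900 J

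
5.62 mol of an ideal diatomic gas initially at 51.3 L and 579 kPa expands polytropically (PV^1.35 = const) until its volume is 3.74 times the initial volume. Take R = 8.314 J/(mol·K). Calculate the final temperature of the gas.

T₁ = P₁V₁/(nR) = 579×51.3/(5.62×8.314) = 636 K.
Polytropic n=1.35: T₂ = T₁(V₁/V₂)^(n−1) = 636×(0.267)^0.35 = 401 K; P₂ = P₁(V₁/V₂)^n = 97.6 kPa.

401 K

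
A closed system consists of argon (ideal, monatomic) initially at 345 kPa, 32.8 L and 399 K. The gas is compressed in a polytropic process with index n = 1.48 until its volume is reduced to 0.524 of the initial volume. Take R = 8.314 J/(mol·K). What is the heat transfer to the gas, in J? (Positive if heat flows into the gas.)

-2400 J

n = P₁V₁/(RT₁) = 345×32.8/(8.314×399) = 3.41 mol.
Polytropic n=1.48: T₂ = T₁(V₁/V₂)^(n−1) = 399×(1.91)^0.48 = 544 K; P₂ = P₁(V₁/V₂)^n = 898 kPa.
W = (P₁V₁−P₂V₂)/(n−1) = (345×32.8−898×17.2)/0.48 = -8570 J.
ΔU = nCvΔT = 3.41×12.5×(544−399) = 6170 J.
Q = ΔU + W = -2400 J.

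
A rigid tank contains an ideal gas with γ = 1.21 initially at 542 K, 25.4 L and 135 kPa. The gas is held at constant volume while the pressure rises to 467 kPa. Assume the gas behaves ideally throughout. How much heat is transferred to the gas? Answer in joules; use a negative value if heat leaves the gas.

40200 J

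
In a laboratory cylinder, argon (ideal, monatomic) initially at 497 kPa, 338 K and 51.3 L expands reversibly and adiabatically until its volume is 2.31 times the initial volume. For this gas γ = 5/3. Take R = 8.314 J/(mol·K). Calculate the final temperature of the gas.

193 K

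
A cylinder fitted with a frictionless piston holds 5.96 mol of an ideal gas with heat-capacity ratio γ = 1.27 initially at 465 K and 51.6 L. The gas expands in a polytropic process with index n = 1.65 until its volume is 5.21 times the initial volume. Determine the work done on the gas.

P₁ = nRT₁/V₁ = 5.96×8.314×465/51.6 = 447 kPa.
Polytropic n=1.65: T₂ = T₁(V₁/V₂)^(n−1) = 465×(0.192)^0.65 = 159 K; P₂ = P₁(V₁/V₂)^n = 29.3 kPa.
W = (P₁V₁−P₂V₂)/(n−1) = (447×51.6−29.3×269)/0.65 = 23300 J.
Work done on the gas = −W_by = -23300 J.

-23300 J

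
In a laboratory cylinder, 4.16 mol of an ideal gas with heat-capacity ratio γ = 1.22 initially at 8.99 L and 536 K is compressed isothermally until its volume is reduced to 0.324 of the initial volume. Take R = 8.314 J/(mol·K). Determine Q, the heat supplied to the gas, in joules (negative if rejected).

-20900 J

P₁ = nRT₁/V₁ = 4.16×8.314×536/8.99 = 2060 kPa.
Isothermal: T stays 536 K; PV = const ⇒ V₂ = 2.91 L, P₂ = 6360 kPa.
ΔU = 0 (ideal gas, T constant).
W = nRT ln(V₂/V₁) = 4.16×8.314×536×ln(0.324) = -20900 J.
Q = ΔU + W = -20900 J.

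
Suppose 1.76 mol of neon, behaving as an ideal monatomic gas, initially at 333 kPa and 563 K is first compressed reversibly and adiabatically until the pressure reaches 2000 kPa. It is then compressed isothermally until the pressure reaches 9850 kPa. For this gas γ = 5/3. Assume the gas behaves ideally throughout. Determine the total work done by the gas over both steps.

V₁ = nRT₁/P₁ = 1.76×8.314×563/333 = 24.7 L.
Step 1 — Adiabatic: T₂/T₁ = (P₂/P₁)^((γ−1)/γ) ⇒ T₂ = 563×(6.01)^0.400 = 1150 K; V₂ = 8.44 L.
ΔU = nCvΔT = 1.76×12.5×(1150−563) = 13000 J.
Q = 0 for an adiabatic process, so W = −ΔU = -13000 J.
State after step 1: P = 2000 kPa, V = 8.44 L, T = 1150 K.
Step 2 — Isothermal: T stays 1150 K; PV = const ⇒ V₂ = 1.71 L, P₂ = 9850 kPa.
ΔU = 0 (ideal gas, T constant).
W = nRT ln(V₂/V₁) = 1.76×8.314×1150×ln(0.203) = -26900 J.
Q = ΔU + W = -26900 J.
Net over both steps: W = -39900 J, Q = -26900 J, ΔU = 13000 J.

-39900 J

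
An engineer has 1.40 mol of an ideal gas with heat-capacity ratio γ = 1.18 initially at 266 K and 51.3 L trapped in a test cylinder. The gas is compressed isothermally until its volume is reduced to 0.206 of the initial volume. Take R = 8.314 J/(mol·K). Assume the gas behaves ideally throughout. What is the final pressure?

293 kPa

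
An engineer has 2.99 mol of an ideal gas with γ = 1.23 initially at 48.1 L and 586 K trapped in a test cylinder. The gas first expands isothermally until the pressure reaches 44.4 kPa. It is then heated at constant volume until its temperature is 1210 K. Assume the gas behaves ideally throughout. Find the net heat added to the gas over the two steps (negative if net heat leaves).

95400 J

P₁ = nRT₁/V₁ = 2.99×8.314×586/48.1 = 303 kPa.
Step 1 — Isothermal: T stays 586 K; PV = const ⇒ V₂ = 328 L, P₂ = 44.4 kPa.
ΔU = 0 (ideal gas, T constant).
W = nRT ln(V₂/V₁) = 2.99×8.314×586×ln(6.82) = 28000 J.
Q = ΔU + W = 28000 J.
State after step 1: P = 44.4 kPa, V = 328 L, T = 586 K.
Step 2 — Isochoric: V stays 328 L; P/T = const ⇒ T₂ = 1210 K, P₂ = 91.7 kPa.
W = 0 (no volume change).
ΔU = nCvΔT = 2.99×36.1×(1210−586) = 67400 J.
Q = ΔU = 67400 J.
Net over both steps: W = 28000 J, Q = 95400 J, ΔU = 67400 J.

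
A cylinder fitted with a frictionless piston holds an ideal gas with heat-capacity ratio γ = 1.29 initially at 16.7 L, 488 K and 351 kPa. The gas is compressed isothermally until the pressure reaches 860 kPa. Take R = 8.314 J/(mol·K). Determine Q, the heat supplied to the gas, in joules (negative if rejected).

-5250 J

n = P₁V₁/(RT₁) = 351×16.7/(8.314×488) = 1.44 mol.
Isothermal: T stays 488 K; PV = const ⇒ V₂ = 6.82 L, P₂ = 860 kPa.
ΔU = 0 (ideal gas, T constant).
W = nRT ln(V₂/V₁) = 1.44×8.314×488×ln(0.408) = -5250 J.
Q = ΔU + W = -5250 J.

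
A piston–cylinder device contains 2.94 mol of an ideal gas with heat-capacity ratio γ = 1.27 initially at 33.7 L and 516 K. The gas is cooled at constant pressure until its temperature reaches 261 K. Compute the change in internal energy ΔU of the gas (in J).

-23100 J

P₁ = nRT₁/V₁ = 2.94×8.314×516/33.7 = 374 kPa.
Isobaric: P stays 374 kPa; V/T = const ⇒ T₂ = 261 K, V₂ = 17.0 L.
For an ideal gas ΔU = nCvΔT with Cv = R/(γ−1) = 30.8 J/(mol·K).
ΔU = 2.94×30.8×(261−516) = -23100 J.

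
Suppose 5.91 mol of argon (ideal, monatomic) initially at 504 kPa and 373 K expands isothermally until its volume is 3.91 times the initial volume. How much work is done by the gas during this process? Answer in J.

V₁ = nRT₁/P₁ = 5.91×8.314×373/504 = 36.4 L.
Isothermal: T stays 373 K; PV = const ⇒ V₂ = 142 L, P₂ = 129 kPa.
W = nRT ln(V₂/V₁) = 5.91×8.314×373×ln(3.91) = 25000 J.

25000 J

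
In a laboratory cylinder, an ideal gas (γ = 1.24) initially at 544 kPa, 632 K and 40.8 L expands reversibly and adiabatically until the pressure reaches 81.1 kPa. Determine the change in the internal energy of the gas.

n = P₁V₁/(RT₁) = 544×40.8/(8.314×632) = 4.22 mol.
Adiabatic: T₂/T₁ = (P₂/P₁)^((γ−1)/γ) ⇒ T₂ = 632×(0.149)^0.194 = 437 K; V₂ = 189 L.
For an ideal gas ΔU = nCvΔT with Cv = R/(γ−1) = 34.6 J/(mol·K).
ΔU = 4.22×34.6×(437−632) = -28500 J.

-28500 J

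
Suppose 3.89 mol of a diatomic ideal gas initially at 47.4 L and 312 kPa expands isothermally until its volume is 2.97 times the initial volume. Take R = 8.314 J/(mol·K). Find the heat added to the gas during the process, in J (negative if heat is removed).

16100 J

T₁ = P₁V₁/(nR) = 312×47.4/(3.89×8.314) = 457 K.
Isothermal: T stays 457 K; PV = const ⇒ V₂ = 141 L, P₂ = 105 kPa.
ΔU = 0 (ideal gas, T constant).
W = nRT ln(V₂/V₁) = 3.89×8.314×457×ln(2.97) = 16100 J.
Q = ΔU + W = 16100 J.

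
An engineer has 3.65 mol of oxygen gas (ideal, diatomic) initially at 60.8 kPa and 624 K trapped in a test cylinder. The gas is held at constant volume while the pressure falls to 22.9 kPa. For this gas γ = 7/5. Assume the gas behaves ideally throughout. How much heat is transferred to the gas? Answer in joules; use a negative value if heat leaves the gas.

V₁ = nRT₁/P₁ = 3.65×8.314×624/60.8 = 311 L.
Isochoric: V stays 311 L; P/T = const ⇒ T₂ = 235 K, P₂ = 22.9 kPa.
W = 0 (no volume change).
ΔU = nCvΔT = 3.65×20.8×(235−624) = -29500 J.
Q = ΔU = -29500 J.

-29500 J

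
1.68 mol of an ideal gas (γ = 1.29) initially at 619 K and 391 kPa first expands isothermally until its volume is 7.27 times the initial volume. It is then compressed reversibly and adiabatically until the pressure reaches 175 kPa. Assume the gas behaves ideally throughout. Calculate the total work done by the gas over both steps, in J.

V₁ = nRT₁/P₁ = 1.68×8.314×619/391 = 22.1 L.
Step 1 — Isothermal: T stays 619 K; PV = const ⇒ V₂ = 161 L, P₂ = 53.8 kPa.
ΔU = 0 (ideal gas, T constant).
W = nRT ln(V₂/V₁) = 1.68×8.314×619×ln(7.27) = 17200 J.
Q = ΔU + W = 17200 J.
State after step 1: P = 53.8 kPa, V = 161 L, T = 619 K.
Step 2 — Adiabatic: T₂/T₁ = (P₂/P₁)^((γ−1)/γ) ⇒ T₂ = 619×(3.25)^0.225 = 807 K; V₂ = 64.4 L.
ΔU = nCvΔT = 1.68×28.7×(807−619) = 9060 J.
Q = 0 for an adiabatic process, so W = −ΔU = -9060 J.
Net over both steps: W = 8100 J, Q = 17200 J, ΔU = 9060 J.

8100 J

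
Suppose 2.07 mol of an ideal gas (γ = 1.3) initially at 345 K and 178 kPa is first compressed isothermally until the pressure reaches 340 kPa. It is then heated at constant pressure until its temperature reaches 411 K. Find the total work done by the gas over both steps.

V₁ = nRT₁/P₁ = 2.07×8.314×345/178 = 33.4 L.
Step 1 — Isothermal: T stays 345 K; PV = const ⇒ V₂ = 17.5 L, P₂ = 340 kPa.
ΔU = 0 (ideal gas, T constant).
W = nRT ln(V₂/V₁) = 2.07×8.314×345×ln(0.524) = -3840 J.
Q = ΔU + W = -3840 J.
State after step 1: P = 340 kPa, V = 17.5 L, T = 345 K.
Step 2 — Isobaric: P stays 340 kPa; V/T = const ⇒ T₂ = 411 K, V₂ = 20.8 L.
W = PΔV = 340×(20.8−17.5) kPa·L = 1140 J.
ΔU = nCvΔT = 2.07×27.7×(411−345) = 3790 J.
Q = ΔU + W = nCpΔT = 4920 J.
Net over both steps: W = -2710 J, Q = 1080 J, ΔU = 3790 J.

-2710 J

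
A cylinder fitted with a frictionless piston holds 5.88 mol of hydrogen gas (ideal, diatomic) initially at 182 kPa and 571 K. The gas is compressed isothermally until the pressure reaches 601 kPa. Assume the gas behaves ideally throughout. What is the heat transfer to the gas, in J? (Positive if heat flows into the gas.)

-33300 J

V₁ = nRT₁/P₁ = 5.88×8.314×571/182 = 153 L.
Isothermal: T stays 571 K; PV = const ⇒ V₂ = 46.4 L, P₂ = 601 kPa.
ΔU = 0 (ideal gas, T constant).
W = nRT ln(V₂/V₁) = 5.88×8.314×571×ln(0.303) = -33300 J.
Q = ΔU + W = -33300 J.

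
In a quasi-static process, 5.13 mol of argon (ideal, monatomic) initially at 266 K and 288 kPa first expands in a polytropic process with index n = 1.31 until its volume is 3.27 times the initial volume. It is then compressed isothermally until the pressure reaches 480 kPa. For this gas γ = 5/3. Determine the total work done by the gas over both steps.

V₁ = nRT₁/P₁ = 5.13×8.314×266/288 = 39.4 L.
Step 1 — Polytropic n=1.31: T₂ = T₁(V₁/V₂)^(n−1) = 266×(0.306)^0.31 = 184 K; P₂ = P₁(V₁/V₂)^n = 61.0 kPa.
W = (P₁V₁−P₂V₂)/(n−1) = (288×39.4−61.0×129)/0.31 = 11200 J.
ΔU = nCvΔT = 5.13×12.5×(184−266) = -5230 J.
Q = ΔU + W = 6020 J.
State after step 1: P = 61.0 kPa, V = 129 L, T = 184 K.
Step 2 — Isothermal: T stays 184 K; PV = const ⇒ V₂ = 16.4 L, P₂ = 480 kPa.
ΔU = 0 (ideal gas, T constant).
W = nRT ln(V₂/V₁) = 5.13×8.314×184×ln(0.127) = -16200 J.
Q = ΔU + W = -16200 J.
Net over both steps: W = -4960 J, Q = -10200 J, ΔU = -5230 J.

-4960 J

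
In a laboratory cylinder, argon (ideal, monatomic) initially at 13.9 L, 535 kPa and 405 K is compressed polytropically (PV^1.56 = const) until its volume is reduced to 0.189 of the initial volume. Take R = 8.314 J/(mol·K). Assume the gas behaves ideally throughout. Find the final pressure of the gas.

Polytropic n=1.56: T₂ = T₁(V₁/V₂)^(n−1) = 405×(5.29)^0.56 = 1030 K; P₂ = P₁(V₁/V₂)^n = 7200 kPa.

7200 kPa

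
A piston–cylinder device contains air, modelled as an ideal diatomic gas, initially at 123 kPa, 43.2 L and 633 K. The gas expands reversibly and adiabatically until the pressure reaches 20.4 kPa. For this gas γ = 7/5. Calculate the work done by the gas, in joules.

n = P₁V₁/(RT₁) = 123×43.2/(8.314×633) = 1.01 mol.
Adiabatic: T₂/T₁ = (P₂/P₁)^((γ−1)/γ) ⇒ T₂ = 633×(0.166)^0.286 = 379 K; V₂ = 156 L.
ΔU = nCvΔT = 1.01×20.8×(379−633) = -5330 J.
Q = 0 for an adiabatic process, so W = −ΔU = 5330 J.

5330 J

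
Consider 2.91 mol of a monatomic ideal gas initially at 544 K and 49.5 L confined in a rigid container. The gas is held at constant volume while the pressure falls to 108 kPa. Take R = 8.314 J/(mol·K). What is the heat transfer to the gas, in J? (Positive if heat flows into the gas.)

P₁ = nRT₁/V₁ = 2.91×8.314×544/49.5 = 266 kPa.
Isochoric: V stays 49.5 L; P/T = const ⇒ T₂ = 221 K, P₂ = 108 kPa.
W = 0 (no volume change).
ΔU = nCvΔT = 2.91×12.5×(221−544) = -11700 J.
Q = ΔU = -11700 J.

-11700 J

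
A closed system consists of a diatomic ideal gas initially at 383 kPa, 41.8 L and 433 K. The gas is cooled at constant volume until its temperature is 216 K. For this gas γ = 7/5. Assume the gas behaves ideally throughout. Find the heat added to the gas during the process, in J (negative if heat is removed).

n = P₁V₁/(RT₁) = 383×41.8/(8.314×433) = 4.45 mol.
Isochoric: V stays 41.8 L; P/T = const ⇒ T₂ = 216 K, P₂ = 191 kPa.
W = 0 (no volume change).
ΔU = nCvΔT = 4.45×20.8×(216−433) = -20100 J.
Q = ΔU = -20100 J.

-20100 J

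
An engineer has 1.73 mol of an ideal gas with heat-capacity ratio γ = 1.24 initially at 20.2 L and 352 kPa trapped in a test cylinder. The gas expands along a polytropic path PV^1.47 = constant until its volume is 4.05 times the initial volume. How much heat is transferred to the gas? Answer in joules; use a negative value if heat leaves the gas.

-6990 J

T₁ = P₁V₁/(nR) = 352×20.2/(1.73×8.314) = 494 K.
Polytropic n=1.47: T₂ = T₁(V₁/V₂)^(n−1) = 494×(0.247)^0.47 = 256 K; P₂ = P₁(V₁/V₂)^n = 45.0 kPa.
W = (P₁V₁−P₂V₂)/(n−1) = (352×20.2−45.0×81.8)/0.47 = 7290 J.
ΔU = nCvΔT = 1.73×34.6×(256−494) = -14300 J.
Q = ΔU + W = -6990 J.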